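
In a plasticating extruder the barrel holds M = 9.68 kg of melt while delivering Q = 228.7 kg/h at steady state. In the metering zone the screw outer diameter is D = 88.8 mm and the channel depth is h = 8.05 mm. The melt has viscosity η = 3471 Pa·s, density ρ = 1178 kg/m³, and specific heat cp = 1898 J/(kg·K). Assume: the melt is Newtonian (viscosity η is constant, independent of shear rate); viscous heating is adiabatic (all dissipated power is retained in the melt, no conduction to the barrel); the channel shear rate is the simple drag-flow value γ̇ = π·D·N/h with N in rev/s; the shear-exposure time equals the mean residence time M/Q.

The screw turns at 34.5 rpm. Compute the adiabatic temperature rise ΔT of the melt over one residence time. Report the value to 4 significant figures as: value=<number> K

value=93.93 K

Q_s = Q / 3600 = 228.7 / 3600 = 0.0635278 kg/s
t_res = M / Q_s = 9.68 / 0.0635278 = 152.374 s
D = 88.8 mm = 0.0888 m;  h = 8.05 mm = 0.00805 m;  N = 34.5 rpm / 60 = 0.575 rev/s
γ̇ = π·D·N / h = π · 0.0888 · 0.575 / 0.00805 = 19.9267 s⁻¹
ΔT = η·γ̇²·t_res / (ρ·cp) = 3471 · (19.9267)² · 152.374 / (1178 · 1898) = 93.9279 K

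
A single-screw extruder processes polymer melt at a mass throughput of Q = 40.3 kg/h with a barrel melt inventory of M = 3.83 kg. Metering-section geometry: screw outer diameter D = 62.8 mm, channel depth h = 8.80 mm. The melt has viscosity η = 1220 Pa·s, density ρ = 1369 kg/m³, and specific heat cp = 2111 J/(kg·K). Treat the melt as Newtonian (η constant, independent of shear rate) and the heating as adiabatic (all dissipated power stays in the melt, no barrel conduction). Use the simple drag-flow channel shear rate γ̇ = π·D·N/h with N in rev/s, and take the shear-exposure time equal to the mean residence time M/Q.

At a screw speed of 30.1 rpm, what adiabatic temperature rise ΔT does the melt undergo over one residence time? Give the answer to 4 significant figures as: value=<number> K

Throughput in SI: Q_s = 40.3 kg/h ÷ 3600 s/h = 0.0111944 kg/s
Mean residence time: t_res = M/Q_s = 3.83 kg / 0.0111944 kg/s = 342.134 s
Geometry in metres: D = 62.8 mm → 0.0628 m, h = 8.80 mm → 0.0088 m; screw speed N = 30.1 rpm = 0.501667 rev/s
Shear rate: γ̇ = πDN/h = π·0.0628·0.501667/0.0088 = 11.2471 s⁻¹
Adiabatic rise: ΔT = η γ̇² t_res / (ρ cp) = 1220·(11.2471)²·342.134 / (1369·2111) = 18.2704 K

value=18.27 K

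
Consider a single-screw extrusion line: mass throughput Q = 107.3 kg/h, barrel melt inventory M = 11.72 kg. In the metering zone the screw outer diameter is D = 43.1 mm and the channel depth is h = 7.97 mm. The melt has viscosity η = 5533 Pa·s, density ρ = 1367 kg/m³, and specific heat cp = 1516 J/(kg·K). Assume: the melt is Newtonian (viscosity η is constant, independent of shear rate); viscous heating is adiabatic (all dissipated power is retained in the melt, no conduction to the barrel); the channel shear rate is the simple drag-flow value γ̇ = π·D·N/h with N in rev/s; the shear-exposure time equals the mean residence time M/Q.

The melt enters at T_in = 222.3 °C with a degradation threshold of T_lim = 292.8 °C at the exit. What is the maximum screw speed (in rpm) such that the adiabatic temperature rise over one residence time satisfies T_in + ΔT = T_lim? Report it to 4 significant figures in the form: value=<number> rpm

value=28.94 rpm

Q_s = Q / 3600 = 107.3 / 3600 = 0.0298056 kg/s
Mean residence time: t_res = M/Q_s = 11.72 kg / 0.0298056 kg/s = 393.215 s
D = 43.1 mm = 0.0431 m;  h = 7.97 mm = 0.00797 m
ΔT_a = T_lim − T_in = 292.8 − 222.3 = 70.5 K
Invert ΔT = ηγ̇²t_res/(ρcp) for γ̇: γ̇_max² = ΔT_a ρ cp / (η t_res) = 70.5·1367·1516 / (5533·393.215) = 67.1531 s⁻²
Take the square root: γ̇_max = √(67.1531) = 8.1947 s⁻¹
N_max = γ̇_max h / (πD) = 8.1947·0.00797/(π·0.0431) = 0.482352 rev/s → ×60 = 28.9411 rpm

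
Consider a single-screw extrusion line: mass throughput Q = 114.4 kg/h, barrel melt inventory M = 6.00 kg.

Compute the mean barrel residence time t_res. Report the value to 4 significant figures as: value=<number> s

value=188.8 s

Q_s = Q / 3600 = 114.4 / 3600 = 0.0317778 kg/s
Mean residence time: t_res = M/Q_s = 6.00 kg / 0.0317778 kg/s = 188.811 s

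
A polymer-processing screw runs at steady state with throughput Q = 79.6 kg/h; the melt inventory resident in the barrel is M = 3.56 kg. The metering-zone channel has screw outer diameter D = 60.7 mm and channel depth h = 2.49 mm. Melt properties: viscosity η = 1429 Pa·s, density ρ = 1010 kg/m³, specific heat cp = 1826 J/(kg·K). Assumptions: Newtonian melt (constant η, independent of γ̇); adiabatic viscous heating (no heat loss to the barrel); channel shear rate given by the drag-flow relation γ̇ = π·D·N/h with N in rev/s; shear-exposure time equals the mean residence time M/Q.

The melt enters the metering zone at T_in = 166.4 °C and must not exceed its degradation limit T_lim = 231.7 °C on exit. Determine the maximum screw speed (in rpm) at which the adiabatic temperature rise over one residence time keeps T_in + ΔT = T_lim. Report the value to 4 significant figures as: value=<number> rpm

Throughput in SI: Q_s = 79.6 kg/h ÷ 3600 s/h = 0.0221111 kg/s
Mean residence time: t_res = M/Q_s = 3.56 kg / 0.0221111 kg/s = 161.005 s
Convert to metres: D = 0.0607 m, h = 0.00249 m
ΔT_a = T_lim − T_in = 231.7 − 166.4 = 65.3 K
γ̇_max² = ΔT_a·ρ·cp / (η·t_res) = [65.3 × 1010 × 1826] / [1429 × 161.005] = 523.436 s⁻²
γ̇_max = sqrt(523.436) = 22.8787 s⁻¹
Solve γ̇ = πDN/h for N: N_max = γ̇_max·h/(π·D) = 22.8787 × 0.00249 / (π × 0.0607) = 0.298739 rev/s = 17.9244 rpm

value=17.92 rpm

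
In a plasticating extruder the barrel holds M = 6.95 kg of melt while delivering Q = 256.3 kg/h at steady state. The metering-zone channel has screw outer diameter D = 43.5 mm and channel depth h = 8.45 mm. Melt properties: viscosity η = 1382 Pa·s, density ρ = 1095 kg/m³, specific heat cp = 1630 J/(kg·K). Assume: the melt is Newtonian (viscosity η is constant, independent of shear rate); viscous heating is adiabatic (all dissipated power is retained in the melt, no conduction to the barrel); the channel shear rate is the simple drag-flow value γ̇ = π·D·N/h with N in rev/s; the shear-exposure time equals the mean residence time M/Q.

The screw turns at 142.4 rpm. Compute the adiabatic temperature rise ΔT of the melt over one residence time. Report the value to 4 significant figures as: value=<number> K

value=111.4 K

Convert throughput: Q = 256.3 kg/h = 256.3/3600 = 0.0711944 kg/s
t_res = M / Q_s = 6.95 ÷ 0.0711944 = 97.62 s
Geometry in metres: D = 43.5 mm → 0.0435 m, h = 8.45 mm → 0.00845 m; screw speed N = 142.4 rpm = 2.37333 rev/s
γ̇ = π·D·N / h = π · 0.0435 · 2.37333 / 0.00845 = 38.3832 s⁻¹
Adiabatic rise: ΔT = η γ̇² t_res / (ρ cp) = 1382·(38.3832)²·97.62 / (1095·1630) = 111.36 K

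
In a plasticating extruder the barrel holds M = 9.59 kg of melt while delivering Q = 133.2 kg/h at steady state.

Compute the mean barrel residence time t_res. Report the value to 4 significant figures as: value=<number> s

Throughput in SI: Q_s = 133.2 kg/h ÷ 3600 s/h = 0.037 kg/s
Mean residence time: t_res = M/Q_s = 9.59 kg / 0.037 kg/s = 259.189 s

value=259.2 s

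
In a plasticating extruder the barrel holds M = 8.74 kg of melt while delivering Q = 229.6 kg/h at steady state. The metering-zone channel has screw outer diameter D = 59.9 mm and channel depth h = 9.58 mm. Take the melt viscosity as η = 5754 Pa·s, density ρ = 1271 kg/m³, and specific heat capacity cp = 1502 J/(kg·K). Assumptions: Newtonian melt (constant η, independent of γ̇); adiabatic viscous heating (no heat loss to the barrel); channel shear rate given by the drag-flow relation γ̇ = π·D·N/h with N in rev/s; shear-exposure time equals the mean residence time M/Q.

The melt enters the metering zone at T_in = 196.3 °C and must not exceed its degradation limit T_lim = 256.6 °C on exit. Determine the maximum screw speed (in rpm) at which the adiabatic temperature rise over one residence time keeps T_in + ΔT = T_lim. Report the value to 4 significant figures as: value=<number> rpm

value=36.91 rpm

Convert throughput: Q = 229.6 kg/h = 229.6/3600 = 0.0637778 kg/s
Mean residence time: t_res = M/Q_s = 8.74 kg / 0.0637778 kg/s = 137.038 s
D = 59.9 mm = 0.0599 m;  h = 9.58 mm = 0.00958 m
Allowable rise: ΔT_a = T_lim − T_in = 256.6 − 196.3 = 60.3 K
Invert ΔT = ηγ̇²t_res/(ρcp) for γ̇: γ̇_max² = ΔT_a ρ cp / (η t_res) = 60.3·1271·1502 / (5754·137.038) = 145.989 s⁻²
Take the square root: γ̇_max = √(145.989) = 12.0826 s⁻¹
N_max = γ̇_max h / (πD) = 12.0826·0.00958/(π·0.0599) = 0.615105 rev/s → ×60 = 36.9063 rpm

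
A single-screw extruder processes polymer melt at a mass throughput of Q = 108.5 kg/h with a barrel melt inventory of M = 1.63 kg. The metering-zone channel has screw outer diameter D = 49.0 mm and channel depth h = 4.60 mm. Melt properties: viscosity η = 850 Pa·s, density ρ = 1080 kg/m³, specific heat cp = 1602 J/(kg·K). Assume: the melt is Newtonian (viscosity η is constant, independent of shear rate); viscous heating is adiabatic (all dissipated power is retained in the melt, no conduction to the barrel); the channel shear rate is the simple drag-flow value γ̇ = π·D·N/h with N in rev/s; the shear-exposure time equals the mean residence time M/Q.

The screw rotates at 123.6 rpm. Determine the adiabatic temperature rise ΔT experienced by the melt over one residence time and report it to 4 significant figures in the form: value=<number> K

Throughput in SI: Q_s = 108.5 kg/h ÷ 3600 s/h = 0.0301389 kg/s
t_res = M / Q_s = 1.63 / 0.0301389 = 54.0829 s
D = 49.0 mm = 0.049 m;  h = 4.60 mm = 0.0046 m;  N = 123.6 rpm / 60 = 2.06 rev/s
γ̇ = π D N / h = (π)(0.049)(2.06) / 0.0046 = 68.9375 s⁻¹
ΔT = η·γ̇²·t_res/(ρ·cp) = [850 × 68.9375² × 54.0829] / [1080 × 1602] = 126.271 K

value=126.3 K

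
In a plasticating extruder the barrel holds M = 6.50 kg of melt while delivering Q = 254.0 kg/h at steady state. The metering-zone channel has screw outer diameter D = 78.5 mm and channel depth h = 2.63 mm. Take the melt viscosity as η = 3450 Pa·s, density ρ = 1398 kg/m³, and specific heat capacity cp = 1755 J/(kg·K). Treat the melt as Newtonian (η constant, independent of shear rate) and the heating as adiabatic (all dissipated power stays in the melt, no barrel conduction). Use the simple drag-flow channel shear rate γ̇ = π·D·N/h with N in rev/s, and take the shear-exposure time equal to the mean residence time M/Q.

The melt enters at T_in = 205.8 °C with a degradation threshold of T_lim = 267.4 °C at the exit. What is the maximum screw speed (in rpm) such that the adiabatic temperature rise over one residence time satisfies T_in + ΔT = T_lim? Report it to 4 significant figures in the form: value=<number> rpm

value=13.95 rpm

Throughput in SI: Q_s = 254.0 kg/h ÷ 3600 s/h = 0.0705556 kg/s
t_res = M / Q_s = 6.50 ÷ 0.0705556 = 92.126 s
Geometry in SI: D = 78.5 mm → 0.0785 m, h = 2.63 mm → 0.00263 m
Allowable rise: ΔT_a = T_lim − T_in = 267.4 − 205.8 = 61.6 K
γ̇_max² = ΔT_a·ρ·cp / (η·t_res) = [61.6 × 1398 × 1755] / [3450 × 92.126] = 475.515 s⁻²
γ̇_max = √475.515 = 21.8063 s⁻¹
N_max = γ̇_max·h / (π·D) = 21.8063 · 0.00263 / (π · 0.0785) = 0.232551 rev/s = 13.9531 rpm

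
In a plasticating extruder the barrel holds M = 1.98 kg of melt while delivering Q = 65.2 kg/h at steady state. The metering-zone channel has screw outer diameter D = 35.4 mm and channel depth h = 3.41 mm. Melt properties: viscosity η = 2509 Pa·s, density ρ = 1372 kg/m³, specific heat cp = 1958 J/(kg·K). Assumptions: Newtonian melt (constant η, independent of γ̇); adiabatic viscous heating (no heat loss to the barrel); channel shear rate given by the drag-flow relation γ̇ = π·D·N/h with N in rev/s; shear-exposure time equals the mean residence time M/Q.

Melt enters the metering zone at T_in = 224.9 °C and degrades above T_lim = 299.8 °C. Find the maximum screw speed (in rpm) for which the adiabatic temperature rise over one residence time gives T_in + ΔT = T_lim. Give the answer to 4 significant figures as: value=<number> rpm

value=49.83 rpm

Throughput in SI: Q_s = 65.2 kg/h ÷ 3600 s/h = 0.0181111 kg/s
t_res = M / Q_s = 1.98 / 0.0181111 = 109.325 s
D = 35.4 mm = 0.0354 m;  h = 3.41 mm = 0.00341 m
ΔT_a = T_lim − T_in = 299.8 − 224.9 = 74.9 K
γ̇_max² = ΔT_a·ρ·cp/(η·t_res) = 74.9·1372·1958/(2509·109.325) = 733.547 s⁻²
γ̇_max = sqrt(733.547) = 27.0841 s⁻¹
N_max = γ̇_max h / (πD) = 27.0841·0.00341/(π·0.0354) = 0.830453 rev/s → ×60 = 49.8272 rpm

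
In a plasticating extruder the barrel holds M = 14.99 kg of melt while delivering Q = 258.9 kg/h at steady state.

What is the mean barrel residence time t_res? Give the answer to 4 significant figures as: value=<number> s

Throughput in SI: Q_s = 258.9 kg/h ÷ 3600 s/h = 0.0719167 kg/s
Mean residence time: t_res = M/Q_s = 14.99 kg / 0.0719167 kg/s = 208.436 s

value=208.4 s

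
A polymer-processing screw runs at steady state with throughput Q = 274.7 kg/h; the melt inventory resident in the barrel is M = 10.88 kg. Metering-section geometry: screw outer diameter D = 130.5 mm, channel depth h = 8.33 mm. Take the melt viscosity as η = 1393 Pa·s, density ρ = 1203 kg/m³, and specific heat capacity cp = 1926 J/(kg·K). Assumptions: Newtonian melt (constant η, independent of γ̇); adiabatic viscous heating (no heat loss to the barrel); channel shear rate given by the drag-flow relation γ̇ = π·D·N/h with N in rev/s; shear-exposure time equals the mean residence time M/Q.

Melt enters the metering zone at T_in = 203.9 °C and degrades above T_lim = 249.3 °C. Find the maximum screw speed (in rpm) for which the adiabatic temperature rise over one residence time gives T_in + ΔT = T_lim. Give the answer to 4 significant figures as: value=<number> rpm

value=28.06 rpm

Throughput in SI: Q_s = 274.7 kg/h ÷ 3600 s/h = 0.0763056 kg/s
Mean residence time: t_res = M/Q_s = 10.88 kg / 0.0763056 kg/s = 142.585 s
Convert to metres: D = 0.1305 m, h = 0.00833 m
ΔT_a = T_lim − T_in = 249.3 °C − 203.9 °C = 45.4 K
γ̇_max² = ΔT_a·ρ·cp/(η·t_res) = 45.4·1203·1926/(1393·142.585) = 529.607 s⁻²
Take the square root: γ̇_max = √(529.607) = 23.0132 s⁻¹
N_max = γ̇_max h / (πD) = 23.0132·0.00833/(π·0.1305) = 0.467586 rev/s → ×60 = 28.0552 rpm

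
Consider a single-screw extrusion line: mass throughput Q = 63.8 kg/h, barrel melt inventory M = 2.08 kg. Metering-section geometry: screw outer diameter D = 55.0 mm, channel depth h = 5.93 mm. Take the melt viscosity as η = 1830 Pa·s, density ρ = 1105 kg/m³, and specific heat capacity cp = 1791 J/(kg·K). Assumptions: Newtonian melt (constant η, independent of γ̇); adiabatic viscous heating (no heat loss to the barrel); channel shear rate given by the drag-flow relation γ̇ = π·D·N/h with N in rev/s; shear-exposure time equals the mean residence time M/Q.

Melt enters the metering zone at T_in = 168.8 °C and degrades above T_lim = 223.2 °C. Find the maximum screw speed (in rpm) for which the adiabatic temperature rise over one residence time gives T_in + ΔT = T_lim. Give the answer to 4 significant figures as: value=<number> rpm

value=46.10 rpm

Q_s = Q / 3600 = 63.8 / 3600 = 0.0177222 kg/s
Mean residence time: t_res = M/Q_s = 2.08 kg / 0.0177222 kg/s = 117.367 s
Convert to metres: D = 0.055 m, h = 0.00593 m
Allowable rise: ΔT_a = T_lim − T_in = 223.2 − 168.8 = 54.4 K
Invert ΔT = ηγ̇²t_res/(ρcp) for γ̇: γ̇_max² = ΔT_a ρ cp / (η t_res) = 54.4·1105·1791 / (1830·117.367) = 501.257 s⁻²
γ̇_max = sqrt(501.257) = 22.3888 s⁻¹
Solve γ̇ = πDN/h for N: N_max = γ̇_max·h/(π·D) = 22.3888 × 0.00593 / (π × 0.055) = 0.768374 rev/s = 46.1024 rpm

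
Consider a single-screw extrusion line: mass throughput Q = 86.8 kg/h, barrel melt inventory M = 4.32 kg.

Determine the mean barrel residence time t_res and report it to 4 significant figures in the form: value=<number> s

value=179.2 s

Q_s = Q / 3600 = 86.8 / 3600 = 0.0241111 kg/s
t_res = M / Q_s = 4.32 ÷ 0.0241111 = 179.171 s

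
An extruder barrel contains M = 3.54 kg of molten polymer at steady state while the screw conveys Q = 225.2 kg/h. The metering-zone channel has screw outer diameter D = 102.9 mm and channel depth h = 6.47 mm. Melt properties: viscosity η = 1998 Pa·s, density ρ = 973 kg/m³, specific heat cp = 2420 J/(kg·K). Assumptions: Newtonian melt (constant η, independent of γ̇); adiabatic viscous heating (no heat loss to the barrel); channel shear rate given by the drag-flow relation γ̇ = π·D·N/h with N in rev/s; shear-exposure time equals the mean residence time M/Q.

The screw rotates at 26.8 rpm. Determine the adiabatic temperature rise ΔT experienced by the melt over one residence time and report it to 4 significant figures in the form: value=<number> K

value=23.92 K

Throughput in SI: Q_s = 225.2 kg/h ÷ 3600 s/h = 0.0625556 kg/s
t_res = M / Q_s = 3.54 / 0.0625556 = 56.5897 s
Geometry in metres: D = 102.9 mm → 0.1029 m, h = 6.47 mm → 0.00647 m; screw speed N = 26.8 rpm = 0.446667 rev/s
Shear rate: γ̇ = πDN/h = π·0.1029·0.446667/0.00647 = 22.3174 s⁻¹
ΔT = η·γ̇²·t_res/(ρ·cp) = [1998 × 22.3174² × 56.5897] / [973 × 2420] = 23.9163 K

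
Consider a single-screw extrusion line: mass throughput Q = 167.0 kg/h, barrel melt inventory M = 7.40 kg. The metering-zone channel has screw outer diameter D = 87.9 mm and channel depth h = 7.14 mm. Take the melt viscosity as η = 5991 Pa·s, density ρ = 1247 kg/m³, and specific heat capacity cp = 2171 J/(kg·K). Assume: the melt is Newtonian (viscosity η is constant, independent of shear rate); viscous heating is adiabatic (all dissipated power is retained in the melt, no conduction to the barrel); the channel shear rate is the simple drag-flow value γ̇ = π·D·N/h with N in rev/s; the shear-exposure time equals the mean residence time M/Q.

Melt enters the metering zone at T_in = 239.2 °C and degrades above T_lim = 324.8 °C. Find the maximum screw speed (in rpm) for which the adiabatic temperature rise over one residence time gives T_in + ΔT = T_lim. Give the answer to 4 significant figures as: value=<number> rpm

Q_s = Q / 3600 = 167.0 / 3600 = 0.0463889 kg/s
t_res = M / Q_s = 7.40 / 0.0463889 = 159.521 s
Geometry in SI: D = 87.9 mm → 0.0879 m, h = 7.14 mm → 0.00714 m
Allowable rise: ΔT_a = T_lim − T_in = 324.8 − 239.2 = 85.6 K
Invert ΔT = ηγ̇²t_res/(ρcp) for γ̇: γ̇_max² = ΔT_a ρ cp / (η t_res) = 85.6·1247·2171 / (5991·159.521) = 242.484 s⁻²
γ̇_max = sqrt(242.484) = 15.5719 s⁻¹
N_max = γ̇_max·h / (π·D) = 15.5719 · 0.00714 / (π · 0.0879) = 0.402625 rev/s = 24.1575 rpm

value=24.16 rpm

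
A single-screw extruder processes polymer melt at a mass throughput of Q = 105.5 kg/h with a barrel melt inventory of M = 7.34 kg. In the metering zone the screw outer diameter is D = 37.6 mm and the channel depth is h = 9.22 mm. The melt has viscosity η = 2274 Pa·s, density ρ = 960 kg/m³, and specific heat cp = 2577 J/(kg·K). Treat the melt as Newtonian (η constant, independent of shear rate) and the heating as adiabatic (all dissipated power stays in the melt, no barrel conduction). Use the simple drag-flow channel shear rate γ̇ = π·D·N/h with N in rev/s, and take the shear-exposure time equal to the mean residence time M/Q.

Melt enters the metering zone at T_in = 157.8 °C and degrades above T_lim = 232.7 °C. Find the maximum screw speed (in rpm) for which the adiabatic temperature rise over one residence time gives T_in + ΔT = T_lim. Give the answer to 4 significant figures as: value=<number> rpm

Q_s = Q / 3600 = 105.5 / 3600 = 0.0293056 kg/s
t_res = M / Q_s = 7.34 / 0.0293056 = 250.464 s
Geometry in SI: D = 37.6 mm → 0.0376 m, h = 9.22 mm → 0.00922 m
Allowable rise: ΔT_a = T_lim − T_in = 232.7 − 157.8 = 74.9 K
Invert ΔT = ηγ̇²t_res/(ρcp) for γ̇: γ̇_max² = ΔT_a ρ cp / (η t_res) = 74.9·960·2577 / (2274·250.464) = 325.335 s⁻²
γ̇_max = sqrt(325.335) = 18.037 s⁻¹
N_max = γ̇_max·h / (π·D) = 18.037 · 0.00922 / (π · 0.0376) = 1.40786 rev/s = 84.4714 rpm

value=84.47 rpm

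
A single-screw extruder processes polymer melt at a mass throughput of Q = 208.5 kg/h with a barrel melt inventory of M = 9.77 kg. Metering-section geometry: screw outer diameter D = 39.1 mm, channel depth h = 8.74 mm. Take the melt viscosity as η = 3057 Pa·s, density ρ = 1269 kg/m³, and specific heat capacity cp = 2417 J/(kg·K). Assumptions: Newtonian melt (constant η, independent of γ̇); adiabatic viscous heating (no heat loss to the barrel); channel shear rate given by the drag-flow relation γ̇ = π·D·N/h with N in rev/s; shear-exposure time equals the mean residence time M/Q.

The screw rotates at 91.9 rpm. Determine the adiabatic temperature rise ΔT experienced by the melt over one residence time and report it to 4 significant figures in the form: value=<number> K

Throughput in SI: Q_s = 208.5 kg/h ÷ 3600 s/h = 0.0579167 kg/s
Mean residence time: t_res = M/Q_s = 9.77 kg / 0.0579167 kg/s = 168.691 s
D = 39.1 mm = 0.0391 m;  h = 8.74 mm = 0.00874 m;  N = 91.9 rpm / 60 = 1.53167 rev/s
γ̇ = π D N / h = (π)(0.0391)(1.53167) / 0.00874 = 21.5268 s⁻¹
Adiabatic rise: ΔT = η γ̇² t_res / (ρ cp) = 3057·(21.5268)²·168.691 / (1269·2417) = 77.9125 K

value=77.91 K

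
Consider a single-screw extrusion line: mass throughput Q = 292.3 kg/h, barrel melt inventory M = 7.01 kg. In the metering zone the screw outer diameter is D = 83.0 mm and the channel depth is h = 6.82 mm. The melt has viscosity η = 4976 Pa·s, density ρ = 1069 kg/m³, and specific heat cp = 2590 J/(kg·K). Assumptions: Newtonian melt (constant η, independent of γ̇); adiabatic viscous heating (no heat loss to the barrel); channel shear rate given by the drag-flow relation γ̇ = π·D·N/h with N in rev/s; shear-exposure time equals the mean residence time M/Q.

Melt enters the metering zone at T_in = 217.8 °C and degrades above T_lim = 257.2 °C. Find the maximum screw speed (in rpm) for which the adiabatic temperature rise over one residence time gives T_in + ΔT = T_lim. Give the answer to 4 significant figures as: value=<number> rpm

Convert throughput: Q = 292.3 kg/h = 292.3/3600 = 0.0811944 kg/s
t_res = M / Q_s = 7.01 / 0.0811944 = 86.336 s
Geometry in SI: D = 83.0 mm → 0.083 m, h = 6.82 mm → 0.00682 m
Allowable rise: ΔT_a = T_lim − T_in = 257.2 − 217.8 = 39.4 K
γ̇_max² = ΔT_a·ρ·cp/(η·t_res) = 39.4·1069·2590/(4976·86.336) = 253.923 s⁻²
γ̇_max = sqrt(253.923) = 15.935 s⁻¹
N_max = γ̇_max h / (πD) = 15.935·0.00682/(π·0.083) = 0.41678 rev/s → ×60 = 25.0068 rpm

value=25.01 rpm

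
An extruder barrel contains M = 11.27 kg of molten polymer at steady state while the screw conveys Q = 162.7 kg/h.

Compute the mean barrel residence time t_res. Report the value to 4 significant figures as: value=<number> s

value=249.4 s

Convert throughput: Q = 162.7 kg/h = 162.7/3600 = 0.0451944 kg/s
t_res = M / Q_s = 11.27 / 0.0451944 = 249.367 s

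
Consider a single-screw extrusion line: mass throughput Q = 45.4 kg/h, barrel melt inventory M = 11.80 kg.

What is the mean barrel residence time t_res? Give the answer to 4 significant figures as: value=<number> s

Throughput in SI: Q_s = 45.4 kg/h ÷ 3600 s/h = 0.0126111 kg/s
Mean residence time: t_res = M/Q_s = 11.80 kg / 0.0126111 kg/s = 935.683 s

value=935.7 s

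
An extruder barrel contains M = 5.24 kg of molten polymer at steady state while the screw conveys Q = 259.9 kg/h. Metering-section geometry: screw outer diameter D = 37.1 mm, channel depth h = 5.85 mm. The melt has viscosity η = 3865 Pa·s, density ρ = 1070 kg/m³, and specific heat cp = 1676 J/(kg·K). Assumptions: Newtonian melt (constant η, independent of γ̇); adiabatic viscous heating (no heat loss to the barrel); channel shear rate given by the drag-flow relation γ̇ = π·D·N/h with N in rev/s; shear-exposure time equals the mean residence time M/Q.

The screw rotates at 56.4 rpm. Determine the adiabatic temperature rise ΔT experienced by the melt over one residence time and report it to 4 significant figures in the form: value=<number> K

value=54.87 K

Throughput in SI: Q_s = 259.9 kg/h ÷ 3600 s/h = 0.0721944 kg/s
t_res = M / Q_s = 5.24 / 0.0721944 = 72.5818 s
D = 37.1 mm = 0.0371 m;  h = 5.85 mm = 0.00585 m;  N = 56.4 rpm / 60 = 0.94 rev/s
γ̇ = π·D·N / h = π · 0.0371 · 0.94 / 0.00585 = 18.7282 s⁻¹
Adiabatic rise: ΔT = η γ̇² t_res / (ρ cp) = 3865·(18.7282)²·72.5818 / (1070·1676) = 54.8669 K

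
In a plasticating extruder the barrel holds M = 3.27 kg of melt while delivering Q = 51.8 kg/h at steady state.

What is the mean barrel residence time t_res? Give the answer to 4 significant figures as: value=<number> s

Q_s = Q / 3600 = 51.8 / 3600 = 0.0143889 kg/s
t_res = M / Q_s = 3.27 ÷ 0.0143889 = 227.259 s

value=227.3 s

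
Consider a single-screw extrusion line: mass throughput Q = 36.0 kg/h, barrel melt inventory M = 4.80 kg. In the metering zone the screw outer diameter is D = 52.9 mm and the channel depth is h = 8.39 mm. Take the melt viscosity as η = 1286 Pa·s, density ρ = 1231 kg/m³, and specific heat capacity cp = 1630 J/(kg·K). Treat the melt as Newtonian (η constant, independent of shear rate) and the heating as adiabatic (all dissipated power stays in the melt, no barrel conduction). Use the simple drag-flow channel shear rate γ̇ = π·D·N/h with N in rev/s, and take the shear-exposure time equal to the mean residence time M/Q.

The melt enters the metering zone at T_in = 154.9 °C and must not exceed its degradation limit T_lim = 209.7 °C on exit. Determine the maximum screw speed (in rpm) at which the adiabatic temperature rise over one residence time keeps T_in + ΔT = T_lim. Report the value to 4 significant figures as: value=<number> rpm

Q_s = Q / 3600 = 36.0 / 3600 = 0.01 kg/s
t_res = M / Q_s = 4.80 ÷ 0.01 = 480 s
Geometry in SI: D = 52.9 mm → 0.0529 m, h = 8.39 mm → 0.00839 m
ΔT_a = T_lim − T_in = 209.7 °C − 154.9 °C = 54.8 K
γ̇_max² = ΔT_a·ρ·cp / (η·t_res) = [54.8 × 1231 × 1630] / [1286 × 480] = 178.133 s⁻²
Take the square root: γ̇_max = √(178.133) = 13.3466 s⁻¹
N_max = γ̇_max h / (πD) = 13.3466·0.00839/(π·0.0529) = 0.673796 rev/s → ×60 = 40.4278 rpm

value=40.43 rpm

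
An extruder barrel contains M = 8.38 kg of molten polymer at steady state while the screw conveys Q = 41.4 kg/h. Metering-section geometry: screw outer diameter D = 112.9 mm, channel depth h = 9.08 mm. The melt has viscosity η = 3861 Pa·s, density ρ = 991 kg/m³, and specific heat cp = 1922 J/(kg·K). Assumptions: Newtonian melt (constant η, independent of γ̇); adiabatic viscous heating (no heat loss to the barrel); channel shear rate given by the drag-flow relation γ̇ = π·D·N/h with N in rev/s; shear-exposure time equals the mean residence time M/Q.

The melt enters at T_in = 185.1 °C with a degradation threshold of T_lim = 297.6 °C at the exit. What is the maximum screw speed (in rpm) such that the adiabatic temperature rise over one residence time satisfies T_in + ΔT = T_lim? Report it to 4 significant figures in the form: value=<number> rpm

Throughput in SI: Q_s = 41.4 kg/h ÷ 3600 s/h = 0.0115 kg/s
Mean residence time: t_res = M/Q_s = 8.38 kg / 0.0115 kg/s = 728.696 s
Convert to metres: D = 0.1129 m, h = 0.00908 m
ΔT_a = T_lim − T_in = 297.6 − 185.1 = 112.5 K
γ̇_max² = ΔT_a·ρ·cp/(η·t_res) = 112.5·991·1922/(3861·728.696) = 76.1612 s⁻²
γ̇_max = √76.1612 = 8.72704 s⁻¹
N_max = γ̇_max h / (πD) = 8.72704·0.00908/(π·0.1129) = 0.223413 rev/s → ×60 = 13.4048 rpm

value=13.40 rpm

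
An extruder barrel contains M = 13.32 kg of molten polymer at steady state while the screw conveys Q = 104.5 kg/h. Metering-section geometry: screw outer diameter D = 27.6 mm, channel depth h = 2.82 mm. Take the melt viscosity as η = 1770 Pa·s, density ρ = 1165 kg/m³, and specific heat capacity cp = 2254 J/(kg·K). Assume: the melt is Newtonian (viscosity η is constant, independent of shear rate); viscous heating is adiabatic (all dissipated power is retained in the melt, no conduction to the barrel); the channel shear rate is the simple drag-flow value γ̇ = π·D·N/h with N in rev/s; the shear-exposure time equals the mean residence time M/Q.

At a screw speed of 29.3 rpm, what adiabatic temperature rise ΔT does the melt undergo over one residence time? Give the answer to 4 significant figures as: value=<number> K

value=69.73 K

Throughput in SI: Q_s = 104.5 kg/h ÷ 3600 s/h = 0.0290278 kg/s
t_res = M / Q_s = 13.32 / 0.0290278 = 458.871 s
D = 27.6 mm = 0.0276 m;  h = 2.82 mm = 0.00282 m;  N = 29.3 rpm / 60 = 0.488333 rev/s
γ̇ = π·D·N / h = π · 0.0276 · 0.488333 / 0.00282 = 15.015 s⁻¹
ΔT = η·γ̇²·t_res/(ρ·cp) = [1770 × 15.015² × 458.871] / [1165 × 2254] = 69.7327 K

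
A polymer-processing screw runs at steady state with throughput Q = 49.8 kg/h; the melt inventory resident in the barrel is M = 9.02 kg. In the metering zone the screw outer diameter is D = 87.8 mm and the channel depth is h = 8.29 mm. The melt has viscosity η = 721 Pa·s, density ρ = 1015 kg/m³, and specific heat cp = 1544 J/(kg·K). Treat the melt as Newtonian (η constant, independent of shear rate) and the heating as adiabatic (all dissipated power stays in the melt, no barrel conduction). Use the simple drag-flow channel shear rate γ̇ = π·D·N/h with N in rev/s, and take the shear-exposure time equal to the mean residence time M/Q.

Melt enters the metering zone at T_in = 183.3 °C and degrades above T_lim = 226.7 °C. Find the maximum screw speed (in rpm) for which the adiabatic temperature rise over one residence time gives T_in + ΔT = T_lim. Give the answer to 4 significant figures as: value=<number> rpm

Throughput in SI: Q_s = 49.8 kg/h ÷ 3600 s/h = 0.0138333 kg/s
t_res = M / Q_s = 9.02 / 0.0138333 = 652.048 s
Geometry in SI: D = 87.8 mm → 0.0878 m, h = 8.29 mm → 0.00829 m
Allowable rise: ΔT_a = T_lim − T_in = 226.7 − 183.3 = 43.4 K
Invert ΔT = ηγ̇²t_res/(ρcp) for γ̇: γ̇_max² = ΔT_a ρ cp / (η t_res) = 43.4·1015·1544 / (721·652.048) = 144.673 s⁻²
γ̇_max = sqrt(144.673) = 12.028 s⁻¹
N_max = γ̇_max h / (πD) = 12.028·0.00829/(π·0.0878) = 0.361497 rev/s → ×60 = 21.6898 rpm

value=21.69 rpm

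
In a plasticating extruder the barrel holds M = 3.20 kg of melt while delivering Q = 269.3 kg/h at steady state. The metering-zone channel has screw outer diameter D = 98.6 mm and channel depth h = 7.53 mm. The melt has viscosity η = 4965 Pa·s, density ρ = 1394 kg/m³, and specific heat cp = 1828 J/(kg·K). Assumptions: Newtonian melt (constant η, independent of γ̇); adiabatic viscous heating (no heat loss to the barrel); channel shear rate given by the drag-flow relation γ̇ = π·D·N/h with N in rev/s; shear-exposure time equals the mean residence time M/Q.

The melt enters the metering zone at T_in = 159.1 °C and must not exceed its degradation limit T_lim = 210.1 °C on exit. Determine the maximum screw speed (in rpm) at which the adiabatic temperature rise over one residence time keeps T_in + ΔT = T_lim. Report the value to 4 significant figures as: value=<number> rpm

Throughput in SI: Q_s = 269.3 kg/h ÷ 3600 s/h = 0.0748056 kg/s
t_res = M / Q_s = 3.20 / 0.0748056 = 42.7776 s
Geometry in SI: D = 98.6 mm → 0.0986 m, h = 7.53 mm → 0.00753 m
Allowable rise: ΔT_a = T_lim − T_in = 210.1 − 159.1 = 51 K
γ̇_max² = ΔT_a·ρ·cp / (η·t_res) = [51 × 1394 × 1828] / [4965 × 42.7776] = 611.891 s⁻²
Take the square root: γ̇_max = √(611.891) = 24.7364 s⁻¹
N_max = γ̇_max·h / (π·D) = 24.7364 · 0.00753 / (π · 0.0986) = 0.601319 rev/s = 36.0792 rpm

value=36.08 rpm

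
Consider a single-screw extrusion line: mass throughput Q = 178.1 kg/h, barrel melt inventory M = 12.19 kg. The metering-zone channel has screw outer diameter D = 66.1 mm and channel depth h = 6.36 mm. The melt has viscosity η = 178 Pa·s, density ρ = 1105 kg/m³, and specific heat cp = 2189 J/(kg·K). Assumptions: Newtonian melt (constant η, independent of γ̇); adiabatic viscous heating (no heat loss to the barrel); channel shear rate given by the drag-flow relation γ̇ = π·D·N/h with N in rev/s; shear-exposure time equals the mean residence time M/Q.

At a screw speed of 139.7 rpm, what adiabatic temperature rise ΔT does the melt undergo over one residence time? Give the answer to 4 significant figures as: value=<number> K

Q_s = Q / 3600 = 178.1 / 3600 = 0.0494722 kg/s
t_res = M / Q_s = 12.19 ÷ 0.0494722 = 246.401 s
Geometry in metres: D = 66.1 mm → 0.0661 m, h = 6.36 mm → 0.00636 m; screw speed N = 139.7 rpm = 2.32833 rev/s
γ̇ = π D N / h = (π)(0.0661)(2.32833) / 0.00636 = 76.022 s⁻¹
Adiabatic rise: ΔT = η γ̇² t_res / (ρ cp) = 178·(76.022)²·246.401 / (1105·2189) = 104.793 K

value=104.8 K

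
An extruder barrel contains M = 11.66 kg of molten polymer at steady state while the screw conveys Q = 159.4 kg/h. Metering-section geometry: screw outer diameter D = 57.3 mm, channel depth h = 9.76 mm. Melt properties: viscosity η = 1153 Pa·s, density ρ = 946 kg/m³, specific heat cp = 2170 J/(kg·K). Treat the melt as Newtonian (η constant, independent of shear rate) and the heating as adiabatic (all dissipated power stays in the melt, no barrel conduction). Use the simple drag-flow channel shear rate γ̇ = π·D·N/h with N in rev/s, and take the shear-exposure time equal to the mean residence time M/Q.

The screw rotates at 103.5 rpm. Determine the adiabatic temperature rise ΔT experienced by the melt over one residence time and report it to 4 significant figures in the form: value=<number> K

value=149.7 K

Throughput in SI: Q_s = 159.4 kg/h ÷ 3600 s/h = 0.0442778 kg/s
t_res = M / Q_s = 11.66 ÷ 0.0442778 = 263.338 s
Convert to SI: D = 0.0573 m, h = 0.00976 m, N = 103.5/60 = 1.725 rev/s
γ̇ = π·D·N / h = π · 0.0573 · 1.725 / 0.00976 = 31.8159 s⁻¹
ΔT = η·γ̇²·t_res / (ρ·cp) = 1153 · (31.8159)² · 263.338 / (946 · 2170) = 149.72 K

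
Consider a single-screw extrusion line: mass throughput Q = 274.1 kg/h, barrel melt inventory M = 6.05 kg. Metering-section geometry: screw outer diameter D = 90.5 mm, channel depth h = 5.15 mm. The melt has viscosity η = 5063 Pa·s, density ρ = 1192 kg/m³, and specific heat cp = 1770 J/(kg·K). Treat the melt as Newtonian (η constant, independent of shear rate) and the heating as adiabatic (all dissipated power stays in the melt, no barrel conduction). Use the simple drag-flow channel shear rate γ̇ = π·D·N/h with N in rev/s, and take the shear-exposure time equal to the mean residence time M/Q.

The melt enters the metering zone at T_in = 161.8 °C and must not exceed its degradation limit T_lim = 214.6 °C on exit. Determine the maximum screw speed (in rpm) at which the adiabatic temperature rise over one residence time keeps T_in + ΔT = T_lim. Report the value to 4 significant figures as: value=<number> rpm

Q_s = Q / 3600 = 274.1 / 3600 = 0.0761389 kg/s
Mean residence time: t_res = M/Q_s = 6.05 kg / 0.0761389 kg/s = 79.4601 s
Geometry in SI: D = 90.5 mm → 0.0905 m, h = 5.15 mm → 0.00515 m
Allowable rise: ΔT_a = T_lim − T_in = 214.6 − 161.8 = 52.8 K
γ̇_max² = ΔT_a·ρ·cp/(η·t_res) = 52.8·1192·1770/(5063·79.4601) = 276.902 s⁻²
γ̇_max = sqrt(276.902) = 16.6404 s⁻¹
N_max = γ̇_max h / (πD) = 16.6404·0.00515/(π·0.0905) = 0.30142 rev/s → ×60 = 18.0852 rpm

value=18.09 rpm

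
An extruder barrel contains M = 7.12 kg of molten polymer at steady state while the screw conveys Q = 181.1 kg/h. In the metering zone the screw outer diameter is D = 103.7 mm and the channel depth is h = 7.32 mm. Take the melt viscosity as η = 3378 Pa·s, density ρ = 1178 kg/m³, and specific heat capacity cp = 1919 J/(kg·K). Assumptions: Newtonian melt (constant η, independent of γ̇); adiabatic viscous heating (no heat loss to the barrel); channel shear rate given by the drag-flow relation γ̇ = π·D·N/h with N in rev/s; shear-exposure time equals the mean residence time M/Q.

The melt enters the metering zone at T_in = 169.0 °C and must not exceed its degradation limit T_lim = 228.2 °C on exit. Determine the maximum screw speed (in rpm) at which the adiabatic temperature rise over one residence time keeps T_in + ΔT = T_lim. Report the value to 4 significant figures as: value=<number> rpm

Q_s = Q / 3600 = 181.1 / 3600 = 0.0503056 kg/s
Mean residence time: t_res = M/Q_s = 7.12 kg / 0.0503056 kg/s = 141.535 s
Geometry in SI: D = 103.7 mm → 0.1037 m, h = 7.32 mm → 0.00732 m
Allowable rise: ΔT_a = T_lim − T_in = 228.2 − 169.0 = 59.2 K
γ̇_max² = ΔT_a·ρ·cp/(η·t_res) = 59.2·1178·1919/(3378·141.535) = 279.91 s⁻²
γ̇_max = sqrt(279.91) = 16.7305 s⁻¹
Solve γ̇ = πDN/h for N: N_max = γ̇_max·h/(π·D) = 16.7305 × 0.00732 / (π × 0.1037) = 0.375917 rev/s = 22.555 rpm

value=22.56 rpm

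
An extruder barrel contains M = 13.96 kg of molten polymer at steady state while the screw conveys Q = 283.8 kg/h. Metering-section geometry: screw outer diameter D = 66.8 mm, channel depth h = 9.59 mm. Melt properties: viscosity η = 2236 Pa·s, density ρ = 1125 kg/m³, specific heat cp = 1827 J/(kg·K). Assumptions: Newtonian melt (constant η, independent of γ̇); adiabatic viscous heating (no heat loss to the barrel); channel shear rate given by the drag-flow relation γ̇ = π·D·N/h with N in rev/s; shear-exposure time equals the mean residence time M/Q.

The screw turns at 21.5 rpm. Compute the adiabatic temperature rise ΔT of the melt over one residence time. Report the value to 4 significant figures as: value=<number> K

value=11.85 K

Q_s = Q / 3600 = 283.8 / 3600 = 0.0788333 kg/s
t_res = M / Q_s = 13.96 ÷ 0.0788333 = 177.082 s
Convert to SI: D = 0.0668 m, h = 0.00959 m, N = 21.5/60 = 0.358333 rev/s
Shear rate: γ̇ = πDN/h = π·0.0668·0.358333/0.00959 = 7.84142 s⁻¹
ΔT = η·γ̇²·t_res/(ρ·cp) = [2236 × 7.84142² × 177.082] / [1125 × 1827] = 11.8453 K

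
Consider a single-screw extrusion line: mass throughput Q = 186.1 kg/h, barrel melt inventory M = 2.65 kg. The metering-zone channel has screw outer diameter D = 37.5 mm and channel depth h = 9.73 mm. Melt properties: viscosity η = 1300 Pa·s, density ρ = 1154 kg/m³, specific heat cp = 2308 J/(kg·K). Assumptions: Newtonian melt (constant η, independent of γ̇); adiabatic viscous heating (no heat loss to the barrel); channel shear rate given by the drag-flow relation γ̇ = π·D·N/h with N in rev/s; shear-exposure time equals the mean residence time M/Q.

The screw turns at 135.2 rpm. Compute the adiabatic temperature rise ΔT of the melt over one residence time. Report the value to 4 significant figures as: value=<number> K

Convert throughput: Q = 186.1 kg/h = 186.1/3600 = 0.0516944 kg/s
t_res = M / Q_s = 2.65 / 0.0516944 = 51.2628 s
Convert to SI: D = 0.0375 m, h = 0.00973 m, N = 135.2/60 = 2.25333 rev/s
γ̇ = π·D·N / h = π · 0.0375 · 2.25333 / 0.00973 = 27.2831 s⁻¹
Adiabatic rise: ΔT = η γ̇² t_res / (ρ cp) = 1300·(27.2831)²·51.2628 / (1154·2308) = 18.6248 K

value=18.62 K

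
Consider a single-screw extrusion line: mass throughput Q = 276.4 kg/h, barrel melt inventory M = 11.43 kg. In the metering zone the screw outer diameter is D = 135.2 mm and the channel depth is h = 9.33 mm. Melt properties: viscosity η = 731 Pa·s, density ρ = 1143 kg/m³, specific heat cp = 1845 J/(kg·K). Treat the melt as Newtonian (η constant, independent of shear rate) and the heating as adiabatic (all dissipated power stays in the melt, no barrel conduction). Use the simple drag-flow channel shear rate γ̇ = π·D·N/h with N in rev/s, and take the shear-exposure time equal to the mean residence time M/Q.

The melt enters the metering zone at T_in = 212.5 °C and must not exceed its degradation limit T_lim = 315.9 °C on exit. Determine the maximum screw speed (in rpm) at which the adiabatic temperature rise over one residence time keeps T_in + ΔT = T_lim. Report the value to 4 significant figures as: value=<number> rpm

Throughput in SI: Q_s = 276.4 kg/h ÷ 3600 s/h = 0.0767778 kg/s
t_res = M / Q_s = 11.43 ÷ 0.0767778 = 148.871 s
Convert to metres: D = 0.1352 m, h = 0.00933 m
Allowable rise: ΔT_a = T_lim − T_in = 315.9 − 212.5 = 103.4 K
γ̇_max² = ΔT_a·ρ·cp/(η·t_res) = 103.4·1143·1845/(731·148.871) = 2003.71 s⁻²
γ̇_max = sqrt(2003.71) = 44.7628 s⁻¹
N_max = γ̇_max h / (πD) = 44.7628·0.00933/(π·0.1352) = 0.98327 rev/s → ×60 = 58.9962 rpm

value=59.00 rpm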